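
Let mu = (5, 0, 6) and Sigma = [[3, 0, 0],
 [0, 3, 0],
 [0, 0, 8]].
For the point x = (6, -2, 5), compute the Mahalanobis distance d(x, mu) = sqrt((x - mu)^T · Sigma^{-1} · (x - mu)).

Step 1 — centre the observation: (x - mu) = (1, -2, -1).

Step 2 — invert Sigma (cofactor / det for 3×3, or solve directly):
  Sigma^{-1} = [[0.3333, 0, 0],
 [0, 0.3333, 0],
 [0, 0, 0.125]].

Step 3 — form the quadratic (x - mu)^T · Sigma^{-1} · (x - mu):
  Sigma^{-1} · (x - mu) = (0.3333, -0.6667, -0.125).
  (x - mu)^T · [Sigma^{-1} · (x - mu)] = (1)·(0.3333) + (-2)·(-0.6667) + (-1)·(-0.125) = 1.7917.

Step 4 — take square root: d = √(1.7917) ≈ 1.3385.

d(x, mu) = √(1.7917) ≈ 1.3385


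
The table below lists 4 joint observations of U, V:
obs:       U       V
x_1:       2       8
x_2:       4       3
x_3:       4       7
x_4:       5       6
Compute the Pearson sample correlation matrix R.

Step 1 — column means:
  mean(U) = (2 + 4 + 4 + 5) / 4 = 15/4 = 3.75
  mean(V) = (8 + 3 + 7 + 6) / 4 = 24/4 = 6

Step 2 — sample variances and covariances s[i,j] = (1/(n-1)) · Σ_k (x_{k,i} - mean_i) · (x_{k,j} - mean_j), with n-1 = 3:
  s[U,U] = ((-1.75)·(-1.75) + (0.25)·(0.25) + (0.25)·(0.25) + (1.25)·(1.25)) / 3 = 4.75/3 = 1.5833
  s[U,V] = ((-1.75)·(2) + (0.25)·(-3) + (0.25)·(1) + (1.25)·(0)) / 3 = -4/3 = -1.3333
  s[V,V] = ((2)·(2) + (-3)·(-3) + (1)·(1) + (0)·(0)) / 3 = 14/3 = 4.6667
  Sample standard deviations s_i = √(s[i,i]):
  s(U) = √(1.5833) = 1.2583
  s(V) = √(4.6667) = 2.1602

Step 3 — r_{ij} = s_{ij} / (s_i · s_j):
  r[U,U] = 1 (diagonal).
  r[U,V] = -1.3333 / (1.2583 · 2.1602) = -1.3333 / 2.7183 = -0.4905
  r[V,V] = 1 (diagonal).

R is symmetric with unit diagonal. Assembling:

R = [[1, -0.4905],
 [-0.4905, 1]]


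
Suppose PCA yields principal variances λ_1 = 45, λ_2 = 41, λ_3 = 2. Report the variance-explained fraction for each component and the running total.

Step 1 — total variance = trace(Sigma) = Σ λ_i = 45 + 41 + 2 = 88.

Step 2 — fraction explained by component i = λ_i / Σ λ:
  PC1: 45/88 = 0.5114
  PC2: 41/88 = 0.4659
  PC3: 2/88 = 0.0227

Step 3 — cumulative fraction after k components = (λ_1 + ... + λ_k) / Σ λ:
  k = 1: 45/88 = 0.5114
  k = 2: (45 + 41)/88 = 86/88 = 0.9773
  k = 3: (45 + 41 + 2)/88 = 88/88 = 1

Summary (fraction, with percent):

explained: PC1 0.5114 (51.14%), PC2 0.4659 (46.59%), PC3 0.0227 (2.27%);  cumulative: 0.5114, 0.9773, 1


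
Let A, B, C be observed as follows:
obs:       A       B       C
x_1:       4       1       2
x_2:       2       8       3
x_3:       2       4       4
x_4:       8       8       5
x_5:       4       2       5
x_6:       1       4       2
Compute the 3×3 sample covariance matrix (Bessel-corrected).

Step 1 — column means:
  mean(A) = (4 + 2 + 2 + 8 + 4 + 1) / 6 = 21/6 = 3.5
  mean(B) = (1 + 8 + 4 + 8 + 2 + 4) / 6 = 27/6 = 4.5
  mean(C) = (2 + 3 + 4 + 5 + 5 + 2) / 6 = 21/6 = 3.5

Step 2 — sample covariance S[i,j] = (1/(n-1)) · Σ_k (x_{k,i} - mean_i) · (x_{k,j} - mean_j), with n-1 = 5.
  S[A,A] = ((0.5)·(0.5) + (-1.5)·(-1.5) + (-1.5)·(-1.5) + (4.5)·(4.5) + (0.5)·(0.5) + (-2.5)·(-2.5)) / 5 = 31.5/5 = 6.3
  S[A,B] = ((0.5)·(-3.5) + (-1.5)·(3.5) + (-1.5)·(-0.5) + (4.5)·(3.5) + (0.5)·(-2.5) + (-2.5)·(-0.5)) / 5 = 9.5/5 = 1.9
  S[A,C] = ((0.5)·(-1.5) + (-1.5)·(-0.5) + (-1.5)·(0.5) + (4.5)·(1.5) + (0.5)·(1.5) + (-2.5)·(-1.5)) / 5 = 10.5/5 = 2.1
  S[B,B] = ((-3.5)·(-3.5) + (3.5)·(3.5) + (-0.5)·(-0.5) + (3.5)·(3.5) + (-2.5)·(-2.5) + (-0.5)·(-0.5)) / 5 = 43.5/5 = 8.7
  S[B,C] = ((-3.5)·(-1.5) + (3.5)·(-0.5) + (-0.5)·(0.5) + (3.5)·(1.5) + (-2.5)·(1.5) + (-0.5)·(-1.5)) / 5 = 5.5/5 = 1.1
  S[C,C] = ((-1.5)·(-1.5) + (-0.5)·(-0.5) + (0.5)·(0.5) + (1.5)·(1.5) + (1.5)·(1.5) + (-1.5)·(-1.5)) / 5 = 9.5/5 = 1.9

S is symmetric (S[j,i] = S[i,j]). Assembling:

S = [[6.3, 1.9, 2.1],
 [1.9, 8.7, 1.1],
 [2.1, 1.1, 1.9]]


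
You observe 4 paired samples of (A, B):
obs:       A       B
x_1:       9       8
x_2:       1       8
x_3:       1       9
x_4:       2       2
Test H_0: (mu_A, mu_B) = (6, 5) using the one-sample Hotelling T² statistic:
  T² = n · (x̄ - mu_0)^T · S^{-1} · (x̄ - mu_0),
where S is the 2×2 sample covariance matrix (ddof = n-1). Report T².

Step 1 — sample mean vector:
  mean(A) = (9 + 1 + 1 + 2) / 4 = 13/4 = 3.25
  mean(B) = (8 + 8 + 9 + 2) / 4 = 27/4 = 6.75
  x̄ = (3.25, 6.75),  deviation x̄ - mu_0 = (3.25, 6.75) - (6, 5) = (-2.75, 1.75).

Step 2 — sample covariance matrix, S[i,j] = (1/(n-1)) · Σ_k (x_{k,i} - mean_i) · (x_{k,j} - mean_j), divisor n-1 = 3:
  S[A,A] = ((5.75)·(5.75) + (-2.25)·(-2.25) + (-2.25)·(-2.25) + (-1.25)·(-1.25)) / 3 = 44.75/3 = 14.9167
  S[A,B] = ((5.75)·(1.25) + (-2.25)·(1.25) + (-2.25)·(2.25) + (-1.25)·(-4.75)) / 3 = 5.25/3 = 1.75
  S[B,B] = ((1.25)·(1.25) + (1.25)·(1.25) + (2.25)·(2.25) + (-4.75)·(-4.75)) / 3 = 30.75/3 = 10.25
  S = [[14.9167, 1.75],
 [1.75, 10.25]].

Step 3 — invert S. det(S) = 14.9167·10.25 - (1.75)² = 149.8333.
  S^{-1} = (1/det) · [[d, -b], [-b, a]] = [[0.0684, -0.0117],
 [-0.0117, 0.0996]].

Step 4 — quadratic form (x̄ - mu_0)^T · S^{-1} · (x̄ - mu_0):
  S^{-1} · (x̄ - mu_0) = (-0.2086, 0.2063),
  (x̄ - mu_0)^T · [...] = (-2.75)·(-0.2086) + (1.75)·(0.2063) = 0.9346.

Step 5 — scale by n: T² = 4 · 0.9346 = 3.7386.

T² ≈ 3.7386


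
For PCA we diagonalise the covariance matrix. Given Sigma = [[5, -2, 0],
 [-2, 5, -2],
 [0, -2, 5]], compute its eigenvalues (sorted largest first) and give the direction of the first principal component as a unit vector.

Step 1 — characteristic polynomial p(λ) = det(λI - Sigma) = λ³ - tr·λ² + c_1·λ - det, where tr = trace, c_1 = sum of the principal 2×2 minors, det = det(Sigma):
  tr = 5 + 5 + 5 = 15,
  c_1 = (5·5 - (-2)²) + (5·5 - (0)²) + (5·5 - (-2)²) = 21 + 25 + 21 = 67,
  det = 5·(5·5 - (-2)²) - (-2)·((-2)·5 - (-2)·(0)) + (0)·((-2)·(-2) - 5·(0)) = 5·(21) - (-2)·(-10) + (0)·(4) = 85.
  So p(λ) = λ³ - 15λ² + 67λ - 85.
Step 2 — look for an integer root (rational root theorem: any rational root is an integer divisor of 85). Testing λ = 5:
  p(5) = 125 - 375 + 335 - 85 = 0  ✓
  Dividing out (λ - 5): p(λ) = (λ - 5)(λ² - 10λ + 17).
Step 3 — remaining eigenvalues from the quadratic λ² - 10λ + 17 = 0:
  Δ = 10² - 4·17 = 100 - 68 = 32,  λ = (10 ± √32)/2 = (10 ± 5.6569)/2 ≈ 7.8284 or 2.1716.
  Sorted: λ_1 = 7.8284,  λ_2 = 5,  λ_3 = 2.1716  (check: sum = 15 = tr ✓).

Step 4 — unit eigenvector for λ_1 ≈ 7.8284: v spans the null space of (Sigma - λ_1 I), whose rows are
  r_1 = (-2.8284, -2, 0),  r_2 = (-2, -2.8284, -2),  r_3 = (0, -2, -2.8284).
  v is orthogonal to every row, so take v ∝ r_1 × r_2 = ((-2)·(-2) - (0)·(-2.8284), (0)·(-2) - (-2.8284)·(-2), (-2.8284)·(-2.8284) - (-2)·(-2)) ≈ (4, -5.6569, 4).
  Let u = (4, -5.6569, 4).
  ||u|| = √((4)² + (-5.6569)² + (4)²) = √(64) ≈ 8,  v_1 = u/||u|| ≈ (0.5, -0.7071, 0.5) (||v_1|| = 1).

λ_1 = 7.8284,  λ_2 = 5,  λ_3 = 2.1716;  v_1 ≈ (0.5, -0.7071, 0.5)


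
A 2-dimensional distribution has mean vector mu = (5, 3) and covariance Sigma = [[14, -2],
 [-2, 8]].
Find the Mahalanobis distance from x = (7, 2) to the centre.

Step 1 — centre the observation: (x - mu) = (2, -1).

Step 2 — invert Sigma. det(Sigma) = 14·8 - (-2)² = 108.
  Sigma^{-1} = (1/det) · [[d, -b], [-b, a]] = [[0.0741, 0.0185],
 [0.0185, 0.1296]].

Step 3 — form the quadratic (x - mu)^T · Sigma^{-1} · (x - mu):
  Sigma^{-1} · (x - mu) = (0.1296, -0.0926).
  (x - mu)^T · [Sigma^{-1} · (x - mu)] = (2)·(0.1296) + (-1)·(-0.0926) = 0.3519.

Step 4 — take square root: d = √(0.3519) ≈ 0.5932.

d(x, mu) = √(0.3519) ≈ 0.5932


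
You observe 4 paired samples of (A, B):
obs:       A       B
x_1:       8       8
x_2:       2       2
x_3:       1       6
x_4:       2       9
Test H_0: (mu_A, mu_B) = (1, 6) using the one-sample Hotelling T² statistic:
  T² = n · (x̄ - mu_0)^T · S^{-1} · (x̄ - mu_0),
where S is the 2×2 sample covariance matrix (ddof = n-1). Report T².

Step 1 — sample mean vector:
  mean(A) = (8 + 2 + 1 + 2) / 4 = 13/4 = 3.25
  mean(B) = (8 + 2 + 6 + 9) / 4 = 25/4 = 6.25
  x̄ = (3.25, 6.25),  deviation x̄ - mu_0 = (3.25, 6.25) - (1, 6) = (2.25, 0.25).

Step 2 — sample covariance matrix, S[i,j] = (1/(n-1)) · Σ_k (x_{k,i} - mean_i) · (x_{k,j} - mean_j), divisor n-1 = 3:
  S[A,A] = ((4.75)·(4.75) + (-1.25)·(-1.25) + (-2.25)·(-2.25) + (-1.25)·(-1.25)) / 3 = 30.75/3 = 10.25
  S[A,B] = ((4.75)·(1.75) + (-1.25)·(-4.25) + (-2.25)·(-0.25) + (-1.25)·(2.75)) / 3 = 10.75/3 = 3.5833
  S[B,B] = ((1.75)·(1.75) + (-4.25)·(-4.25) + (-0.25)·(-0.25) + (2.75)·(2.75)) / 3 = 28.75/3 = 9.5833
  S = [[10.25, 3.5833],
 [3.5833, 9.5833]].

Step 3 — invert S. det(S) = 10.25·9.5833 - (3.5833)² = 85.3889.
  S^{-1} = (1/det) · [[d, -b], [-b, a]] = [[0.1122, -0.042],
 [-0.042, 0.12]].

Step 4 — quadratic form (x̄ - mu_0)^T · S^{-1} · (x̄ - mu_0):
  S^{-1} · (x̄ - mu_0) = (0.242, -0.0644),
  (x̄ - mu_0)^T · [...] = (2.25)·(0.242) + (0.25)·(-0.0644) = 0.5285.

Step 5 — scale by n: T² = 4 · 0.5285 = 2.1139.

T² ≈ 2.1139


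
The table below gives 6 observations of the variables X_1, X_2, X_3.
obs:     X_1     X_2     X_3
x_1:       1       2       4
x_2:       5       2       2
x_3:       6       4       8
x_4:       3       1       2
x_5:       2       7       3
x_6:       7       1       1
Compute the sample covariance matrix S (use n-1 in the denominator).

Step 1 — column means:
  mean(X_1) = (1 + 5 + 6 + 3 + 2 + 7) / 6 = 24/6 = 4
  mean(X_2) = (2 + 2 + 4 + 1 + 7 + 1) / 6 = 17/6 = 2.8333
  mean(X_3) = (4 + 2 + 8 + 2 + 3 + 1) / 6 = 20/6 = 3.3333

Step 2 — sample covariance S[i,j] = (1/(n-1)) · Σ_k (x_{k,i} - mean_i) · (x_{k,j} - mean_j), with n-1 = 5.
  S[X_1,X_1] = ((-3)·(-3) + (1)·(1) + (2)·(2) + (-1)·(-1) + (-2)·(-2) + (3)·(3)) / 5 = 28/5 = 5.6
  S[X_1,X_2] = ((-3)·(-0.8333) + (1)·(-0.8333) + (2)·(1.1667) + (-1)·(-1.8333) + (-2)·(4.1667) + (3)·(-1.8333)) / 5 = -8/5 = -1.6
  S[X_1,X_3] = ((-3)·(0.6667) + (1)·(-1.3333) + (2)·(4.6667) + (-1)·(-1.3333) + (-2)·(-0.3333) + (3)·(-2.3333)) / 5 = 1/5 = 0.2
  S[X_2,X_2] = ((-0.8333)·(-0.8333) + (-0.8333)·(-0.8333) + (1.1667)·(1.1667) + (-1.8333)·(-1.8333) + (4.1667)·(4.1667) + (-1.8333)·(-1.8333)) / 5 = 26.8333/5 = 5.3667
  S[X_2,X_3] = ((-0.8333)·(0.6667) + (-0.8333)·(-1.3333) + (1.1667)·(4.6667) + (-1.8333)·(-1.3333) + (4.1667)·(-0.3333) + (-1.8333)·(-2.3333)) / 5 = 11.3333/5 = 2.2667
  S[X_3,X_3] = ((0.6667)·(0.6667) + (-1.3333)·(-1.3333) + (4.6667)·(4.6667) + (-1.3333)·(-1.3333) + (-0.3333)·(-0.3333) + (-2.3333)·(-2.3333)) / 5 = 31.3333/5 = 6.2667

S is symmetric (S[j,i] = S[i,j]). Assembling:

S = [[5.6, -1.6, 0.2],
 [-1.6, 5.3667, 2.2667],
 [0.2, 2.2667, 6.2667]]


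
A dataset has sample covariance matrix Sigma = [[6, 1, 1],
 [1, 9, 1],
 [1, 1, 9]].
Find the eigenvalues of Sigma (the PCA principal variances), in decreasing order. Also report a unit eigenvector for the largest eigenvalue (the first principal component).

Step 1 — characteristic polynomial p(λ) = det(λI - Sigma) = λ³ - tr·λ² + c_1·λ - det, where tr = trace, c_1 = sum of the principal 2×2 minors, det = det(Sigma):
  tr = 6 + 9 + 9 = 24,
  c_1 = (6·9 - (1)²) + (6·9 - (1)²) + (9·9 - (1)²) = 53 + 53 + 80 = 186,
  det = 6·(9·9 - (1)²) - (1)·((1)·9 - (1)·(1)) + (1)·((1)·(1) - 9·(1)) = 6·(80) - (1)·(8) + (1)·(-8) = 464.
  So p(λ) = λ³ - 24λ² + 186λ - 464.
Step 2 — look for an integer root (rational root theorem: any rational root is an integer divisor of 464). Testing λ = 8:
  p(8) = 512 - 1536 + 1488 - 464 = 0  ✓
  Dividing out (λ - 8): p(λ) = (λ - 8)(λ² - 16λ + 58).
Step 3 — remaining eigenvalues from the quadratic λ² - 16λ + 58 = 0:
  Δ = 16² - 4·58 = 256 - 232 = 24,  λ = (16 ± √24)/2 = (16 ± 4.899)/2 ≈ 10.4495 or 5.5505.
  Sorted: λ_1 = 10.4495,  λ_2 = 8,  λ_3 = 5.5505  (check: sum = 24 = tr ✓).

Step 4 — unit eigenvector for λ_1 ≈ 10.4495: v spans the null space of (Sigma - λ_1 I), whose rows are
  r_1 = (-4.4495, 1, 1),  r_2 = (1, -1.4495, 1),  r_3 = (1, 1, -1.4495).
  v is orthogonal to every row, so take v ∝ r_1 × r_2 = ((1)·(1) - (1)·(-1.4495), (1)·(1) - (-4.4495)·(1), (-4.4495)·(-1.4495) - (1)·(1)) ≈ (2.4495, 5.4495, 5.4495).
  Let u = (2.4495, 5.4495, 5.4495).
  ||u|| = √((2.4495)² + (5.4495)² + (5.4495)²) = √(65.3939) ≈ 8.0866,  v_1 = u/||u|| ≈ (0.3029, 0.6739, 0.6739) (||v_1|| = 1).

λ_1 = 10.4495,  λ_2 = 8,  λ_3 = 5.5505;  v_1 ≈ (0.3029, 0.6739, 0.6739)


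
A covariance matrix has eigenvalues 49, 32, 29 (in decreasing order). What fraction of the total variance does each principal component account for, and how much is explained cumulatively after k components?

Step 1 — total variance = trace(Sigma) = Σ λ_i = 49 + 32 + 29 = 110.

Step 2 — fraction explained by component i = λ_i / Σ λ:
  PC1: 49/110 = 0.4455
  PC2: 32/110 = 0.2909
  PC3: 29/110 = 0.2636

Step 3 — cumulative fraction after k components = (λ_1 + ... + λ_k) / Σ λ:
  k = 1: 49/110 = 0.4455
  k = 2: (49 + 32)/110 = 81/110 = 0.7364
  k = 3: (49 + 32 + 29)/110 = 110/110 = 1

Summary (fraction, with percent):

explained: PC1 0.4455 (44.55%), PC2 0.2909 (29.09%), PC3 0.2636 (26.36%);  cumulative: 0.4455, 0.7364, 1


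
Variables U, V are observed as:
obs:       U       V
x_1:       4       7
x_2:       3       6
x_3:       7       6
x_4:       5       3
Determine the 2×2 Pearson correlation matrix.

Step 1 — column means:
  mean(U) = (4 + 3 + 7 + 5) / 4 = 19/4 = 4.75
  mean(V) = (7 + 6 + 6 + 3) / 4 = 22/4 = 5.5

Step 2 — sample variances and covariances s[i,j] = (1/(n-1)) · Σ_k (x_{k,i} - mean_i) · (x_{k,j} - mean_j), with n-1 = 3:
  s[U,U] = ((-0.75)·(-0.75) + (-1.75)·(-1.75) + (2.25)·(2.25) + (0.25)·(0.25)) / 3 = 8.75/3 = 2.9167
  s[U,V] = ((-0.75)·(1.5) + (-1.75)·(0.5) + (2.25)·(0.5) + (0.25)·(-2.5)) / 3 = -1.5/3 = -0.5
  s[V,V] = ((1.5)·(1.5) + (0.5)·(0.5) + (0.5)·(0.5) + (-2.5)·(-2.5)) / 3 = 9/3 = 3
  Sample standard deviations s_i = √(s[i,i]):
  s(U) = √(2.9167) = 1.7078
  s(V) = √(3) = 1.7321

Step 3 — r_{ij} = s_{ij} / (s_i · s_j):
  r[U,U] = 1 (diagonal).
  r[U,V] = -0.5 / (1.7078 · 1.7321) = -0.5 / 2.958 = -0.169
  r[V,V] = 1 (diagonal).

R is symmetric with unit diagonal. Assembling:

R = [[1, -0.169],
 [-0.169, 1]]


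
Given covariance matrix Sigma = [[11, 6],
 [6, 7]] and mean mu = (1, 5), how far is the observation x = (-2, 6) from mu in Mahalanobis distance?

Step 1 — centre the observation: (x - mu) = (-3, 1).

Step 2 — invert Sigma. det(Sigma) = 11·7 - (6)² = 41.
  Sigma^{-1} = (1/det) · [[d, -b], [-b, a]] = [[0.1707, -0.1463],
 [-0.1463, 0.2683]].

Step 3 — form the quadratic (x - mu)^T · Sigma^{-1} · (x - mu):
  Sigma^{-1} · (x - mu) = (-0.6585, 0.7073).
  (x - mu)^T · [Sigma^{-1} · (x - mu)] = (-3)·(-0.6585) + (1)·(0.7073) = 2.6829.

Step 4 — take square root: d = √(2.6829) ≈ 1.638.

d(x, mu) = √(2.6829) ≈ 1.638


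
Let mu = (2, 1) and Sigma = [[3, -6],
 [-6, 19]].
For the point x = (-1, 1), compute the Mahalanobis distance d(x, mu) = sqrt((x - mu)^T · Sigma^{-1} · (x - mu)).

Step 1 — centre the observation: (x - mu) = (-3, 0).

Step 2 — invert Sigma. det(Sigma) = 3·19 - (-6)² = 21.
  Sigma^{-1} = (1/det) · [[d, -b], [-b, a]] = [[0.9048, 0.2857],
 [0.2857, 0.1429]].

Step 3 — form the quadratic (x - mu)^T · Sigma^{-1} · (x - mu):
  Sigma^{-1} · (x - mu) = (-2.7143, -0.8571).
  (x - mu)^T · [Sigma^{-1} · (x - mu)] = (-3)·(-2.7143) + (0)·(-0.8571) = 8.1429.

Step 4 — take square root: d = √(8.1429) ≈ 2.8536.

d(x, mu) = √(8.1429) ≈ 2.8536


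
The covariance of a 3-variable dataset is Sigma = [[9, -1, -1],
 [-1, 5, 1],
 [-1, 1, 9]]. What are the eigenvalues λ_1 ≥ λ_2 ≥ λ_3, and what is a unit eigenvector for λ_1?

Step 1 — characteristic polynomial p(λ) = det(λI - Sigma) = λ³ - tr·λ² + c_1·λ - det, where tr = trace, c_1 = sum of the principal 2×2 minors, det = det(Sigma):
  tr = 9 + 5 + 9 = 23,
  c_1 = (9·5 - (-1)²) + (9·9 - (-1)²) + (5·9 - (1)²) = 44 + 80 + 44 = 168,
  det = 9·(5·9 - (1)²) - (-1)·((-1)·9 - (1)·(-1)) + (-1)·((-1)·(1) - 5·(-1)) = 9·(44) - (-1)·(-8) + (-1)·(4) = 384.
  So p(λ) = λ³ - 23λ² + 168λ - 384.
Step 2 — look for an integer root (rational root theorem: any rational root is an integer divisor of 384). Testing λ = 8:
  p(8) = 512 - 1472 + 1344 - 384 = 0  ✓
  Dividing out (λ - 8): p(λ) = (λ - 8)(λ² - 15λ + 48).
Step 3 — remaining eigenvalues from the quadratic λ² - 15λ + 48 = 0:
  Δ = 15² - 4·48 = 225 - 192 = 33,  λ = (15 ± √33)/2 = (15 ± 5.7446)/2 ≈ 10.3723 or 4.6277.
  Sorted: λ_1 = 10.3723,  λ_2 = 8,  λ_3 = 4.6277  (check: sum = 23 = tr ✓).

Step 4 — unit eigenvector for λ_1 ≈ 10.3723: v spans the null space of (Sigma - λ_1 I), whose rows are
  r_1 = (-1.3723, -1, -1),  r_2 = (-1, -5.3723, 1),  r_3 = (-1, 1, -1.3723).
  v is orthogonal to every row, so take v ∝ r_1 × r_2 = ((-1)·(1) - (-1)·(-5.3723), (-1)·(-1) - (-1.3723)·(1), (-1.3723)·(-5.3723) - (-1)·(-1)) ≈ (-6.3723, 2.3723, 6.3723).
  Rescale (multiply by -1 so the first nonzero entry is positive): u = (6.3723, -2.3723, -6.3723).
  ||u|| = √((6.3723)² + (-2.3723)² + (-6.3723)²) = √(86.8397) ≈ 9.3188,  v_1 = u/||u|| ≈ (0.6838, -0.2546, -0.6838) (||v_1|| = 1).

λ_1 = 10.3723,  λ_2 = 8,  λ_3 = 4.6277;  v_1 ≈ (0.6838, -0.2546, -0.6838)


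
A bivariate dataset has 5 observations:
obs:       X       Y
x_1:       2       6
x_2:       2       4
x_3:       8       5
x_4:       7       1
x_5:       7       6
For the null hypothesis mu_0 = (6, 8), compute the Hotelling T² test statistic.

Step 1 — sample mean vector:
  mean(X) = (2 + 2 + 8 + 7 + 7) / 5 = 26/5 = 5.2
  mean(Y) = (6 + 4 + 5 + 1 + 6) / 5 = 22/5 = 4.4
  x̄ = (5.2, 4.4),  deviation x̄ - mu_0 = (5.2, 4.4) - (6, 8) = (-0.8, -3.6).

Step 2 — sample covariance matrix, S[i,j] = (1/(n-1)) · Σ_k (x_{k,i} - mean_i) · (x_{k,j} - mean_j), divisor n-1 = 4:
  S[X,X] = ((-3.2)·(-3.2) + (-3.2)·(-3.2) + (2.8)·(2.8) + (1.8)·(1.8) + (1.8)·(1.8)) / 4 = 34.8/4 = 8.7
  S[X,Y] = ((-3.2)·(1.6) + (-3.2)·(-0.4) + (2.8)·(0.6) + (1.8)·(-3.4) + (1.8)·(1.6)) / 4 = -5.4/4 = -1.35
  S[Y,Y] = ((1.6)·(1.6) + (-0.4)·(-0.4) + (0.6)·(0.6) + (-3.4)·(-3.4) + (1.6)·(1.6)) / 4 = 17.2/4 = 4.3
  S = [[8.7, -1.35],
 [-1.35, 4.3]].

Step 3 — invert S. det(S) = 8.7·4.3 - (-1.35)² = 35.5875.
  S^{-1} = (1/det) · [[d, -b], [-b, a]] = [[0.1208, 0.0379],
 [0.0379, 0.2445]].

Step 4 — quadratic form (x̄ - mu_0)^T · S^{-1} · (x̄ - mu_0):
  S^{-1} · (x̄ - mu_0) = (-0.2332, -0.9104),
  (x̄ - mu_0)^T · [...] = (-0.8)·(-0.2332) + (-3.6)·(-0.9104) = 3.4641.

Step 5 — scale by n: T² = 5 · 3.4641 = 17.3207.

T² ≈ 17.3207


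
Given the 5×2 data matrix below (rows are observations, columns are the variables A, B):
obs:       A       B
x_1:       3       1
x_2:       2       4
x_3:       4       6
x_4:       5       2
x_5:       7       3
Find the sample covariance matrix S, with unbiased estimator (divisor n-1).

Step 1 — column means:
  mean(A) = (3 + 2 + 4 + 5 + 7) / 5 = 21/5 = 4.2
  mean(B) = (1 + 4 + 6 + 2 + 3) / 5 = 16/5 = 3.2

Step 2 — sample covariance S[i,j] = (1/(n-1)) · Σ_k (x_{k,i} - mean_i) · (x_{k,j} - mean_j), with n-1 = 4.
  S[A,A] = ((-1.2)·(-1.2) + (-2.2)·(-2.2) + (-0.2)·(-0.2) + (0.8)·(0.8) + (2.8)·(2.8)) / 4 = 14.8/4 = 3.7
  S[A,B] = ((-1.2)·(-2.2) + (-2.2)·(0.8) + (-0.2)·(2.8) + (0.8)·(-1.2) + (2.8)·(-0.2)) / 4 = -1.2/4 = -0.3
  S[B,B] = ((-2.2)·(-2.2) + (0.8)·(0.8) + (2.8)·(2.8) + (-1.2)·(-1.2) + (-0.2)·(-0.2)) / 4 = 14.8/4 = 3.7

S is symmetric (S[j,i] = S[i,j]). Assembling:

S = [[3.7, -0.3],
 [-0.3, 3.7]]


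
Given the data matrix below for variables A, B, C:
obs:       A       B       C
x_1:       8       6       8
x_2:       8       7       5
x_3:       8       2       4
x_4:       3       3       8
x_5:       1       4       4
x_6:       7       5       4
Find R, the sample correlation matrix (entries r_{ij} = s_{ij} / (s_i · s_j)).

Step 1 — column means:
  mean(A) = (8 + 8 + 8 + 3 + 1 + 7) / 6 = 35/6 = 5.8333
  mean(B) = (6 + 7 + 2 + 3 + 4 + 5) / 6 = 27/6 = 4.5
  mean(C) = (8 + 5 + 4 + 8 + 4 + 4) / 6 = 33/6 = 5.5

Step 2 — sample variances and covariances s[i,j] = (1/(n-1)) · Σ_k (x_{k,i} - mean_i) · (x_{k,j} - mean_j), with n-1 = 5:
  s[A,A] = ((2.1667)·(2.1667) + (2.1667)·(2.1667) + (2.1667)·(2.1667) + (-2.8333)·(-2.8333) + (-4.8333)·(-4.8333) + (1.1667)·(1.1667)) / 5 = 46.8333/5 = 9.3667
  s[A,B] = ((2.1667)·(1.5) + (2.1667)·(2.5) + (2.1667)·(-2.5) + (-2.8333)·(-1.5) + (-4.8333)·(-0.5) + (1.1667)·(0.5)) / 5 = 10.5/5 = 2.1
  s[A,C] = ((2.1667)·(2.5) + (2.1667)·(-0.5) + (2.1667)·(-1.5) + (-2.8333)·(2.5) + (-4.8333)·(-1.5) + (1.1667)·(-1.5)) / 5 = -0.5/5 = -0.1
  s[B,B] = ((1.5)·(1.5) + (2.5)·(2.5) + (-2.5)·(-2.5) + (-1.5)·(-1.5) + (-0.5)·(-0.5) + (0.5)·(0.5)) / 5 = 17.5/5 = 3.5
  s[B,C] = ((1.5)·(2.5) + (2.5)·(-0.5) + (-2.5)·(-1.5) + (-1.5)·(2.5) + (-0.5)·(-1.5) + (0.5)·(-1.5)) / 5 = 2.5/5 = 0.5
  s[C,C] = ((2.5)·(2.5) + (-0.5)·(-0.5) + (-1.5)·(-1.5) + (2.5)·(2.5) + (-1.5)·(-1.5) + (-1.5)·(-1.5)) / 5 = 19.5/5 = 3.9
  Sample standard deviations s_i = √(s[i,i]):
  s(A) = √(9.3667) = 3.0605
  s(B) = √(3.5) = 1.8708
  s(C) = √(3.9) = 1.9748

Step 3 — r_{ij} = s_{ij} / (s_i · s_j):
  r[A,A] = 1 (diagonal).
  r[A,B] = 2.1 / (3.0605 · 1.8708) = 2.1 / 5.7257 = 0.3668
  r[A,C] = -0.1 / (3.0605 · 1.9748) = -0.1 / 6.044 = -0.0165
  r[B,B] = 1 (diagonal).
  r[B,C] = 0.5 / (1.8708 · 1.9748) = 0.5 / 3.6946 = 0.1353
  r[C,C] = 1 (diagonal).

R is symmetric with unit diagonal. Assembling:

R = [[1, 0.3668, -0.0165],
 [0.3668, 1, 0.1353],
 [-0.0165, 0.1353, 1]]


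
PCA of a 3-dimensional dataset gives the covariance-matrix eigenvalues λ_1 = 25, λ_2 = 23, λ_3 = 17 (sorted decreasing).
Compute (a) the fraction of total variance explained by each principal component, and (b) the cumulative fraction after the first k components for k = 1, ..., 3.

Step 1 — total variance = trace(Sigma) = Σ λ_i = 25 + 23 + 17 = 65.

Step 2 — fraction explained by component i = λ_i / Σ λ:
  PC1: 25/65 = 0.3846
  PC2: 23/65 = 0.3538
  PC3: 17/65 = 0.2615

Step 3 — cumulative fraction after k components = (λ_1 + ... + λ_k) / Σ λ:
  k = 1: 25/65 = 0.3846
  k = 2: (25 + 23)/65 = 48/65 = 0.7385
  k = 3: (25 + 23 + 17)/65 = 65/65 = 1

Summary (fraction, with percent):

explained: PC1 0.3846 (38.46%), PC2 0.3538 (35.38%), PC3 0.2615 (26.15%);  cumulative: 0.3846, 0.7385, 1


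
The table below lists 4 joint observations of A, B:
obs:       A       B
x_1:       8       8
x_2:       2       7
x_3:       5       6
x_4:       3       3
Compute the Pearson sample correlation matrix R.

Step 1 — column means:
  mean(A) = (8 + 2 + 5 + 3) / 4 = 18/4 = 4.5
  mean(B) = (8 + 7 + 6 + 3) / 4 = 24/4 = 6

Step 2 — sample variances and covariances s[i,j] = (1/(n-1)) · Σ_k (x_{k,i} - mean_i) · (x_{k,j} - mean_j), with n-1 = 3:
  s[A,A] = ((3.5)·(3.5) + (-2.5)·(-2.5) + (0.5)·(0.5) + (-1.5)·(-1.5)) / 3 = 21/3 = 7
  s[A,B] = ((3.5)·(2) + (-2.5)·(1) + (0.5)·(0) + (-1.5)·(-3)) / 3 = 9/3 = 3
  s[B,B] = ((2)·(2) + (1)·(1) + (0)·(0) + (-3)·(-3)) / 3 = 14/3 = 4.6667
  Sample standard deviations s_i = √(s[i,i]):
  s(A) = √(7) = 2.6458
  s(B) = √(4.6667) = 2.1602

Step 3 — r_{ij} = s_{ij} / (s_i · s_j):
  r[A,A] = 1 (diagonal).
  r[A,B] = 3 / (2.6458 · 2.1602) = 3 / 5.7155 = 0.5249
  r[B,B] = 1 (diagonal).

R is symmetric with unit diagonal. Assembling:

R = [[1, 0.5249],
 [0.5249, 1]]


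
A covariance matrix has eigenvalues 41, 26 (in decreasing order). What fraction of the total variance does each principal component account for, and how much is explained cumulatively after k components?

Step 1 — total variance = trace(Sigma) = Σ λ_i = 41 + 26 = 67.

Step 2 — fraction explained by component i = λ_i / Σ λ:
  PC1: 41/67 = 0.6119
  PC2: 26/67 = 0.3881

Step 3 — cumulative fraction after k components = (λ_1 + ... + λ_k) / Σ λ:
  k = 1: 41/67 = 0.6119
  k = 2: (41 + 26)/67 = 67/67 = 1

Summary (fraction, with percent):

explained: PC1 0.6119 (61.19%), PC2 0.3881 (38.81%);  cumulative: 0.6119, 1


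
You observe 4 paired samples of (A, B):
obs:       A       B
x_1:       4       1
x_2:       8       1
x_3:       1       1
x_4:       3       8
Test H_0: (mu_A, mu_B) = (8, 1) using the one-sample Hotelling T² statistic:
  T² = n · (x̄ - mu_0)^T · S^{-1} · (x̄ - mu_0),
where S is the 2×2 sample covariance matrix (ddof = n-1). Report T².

Step 1 — sample mean vector:
  mean(A) = (4 + 8 + 1 + 3) / 4 = 16/4 = 4
  mean(B) = (1 + 1 + 1 + 8) / 4 = 11/4 = 2.75
  x̄ = (4, 2.75),  deviation x̄ - mu_0 = (4, 2.75) - (8, 1) = (-4, 1.75).

Step 2 — sample covariance matrix, S[i,j] = (1/(n-1)) · Σ_k (x_{k,i} - mean_i) · (x_{k,j} - mean_j), divisor n-1 = 3:
  S[A,A] = ((0)·(0) + (4)·(4) + (-3)·(-3) + (-1)·(-1)) / 3 = 26/3 = 8.6667
  S[A,B] = ((0)·(-1.75) + (4)·(-1.75) + (-3)·(-1.75) + (-1)·(5.25)) / 3 = -7/3 = -2.3333
  S[B,B] = ((-1.75)·(-1.75) + (-1.75)·(-1.75) + (-1.75)·(-1.75) + (5.25)·(5.25)) / 3 = 36.75/3 = 12.25
  S = [[8.6667, -2.3333],
 [-2.3333, 12.25]].

Step 3 — invert S. det(S) = 8.6667·12.25 - (-2.3333)² = 100.7222.
  S^{-1} = (1/det) · [[d, -b], [-b, a]] = [[0.1216, 0.0232],
 [0.0232, 0.086]].

Step 4 — quadratic form (x̄ - mu_0)^T · S^{-1} · (x̄ - mu_0):
  S^{-1} · (x̄ - mu_0) = (-0.4459, 0.0579),
  (x̄ - mu_0)^T · [...] = (-4)·(-0.4459) + (1.75)·(0.0579) = 1.8851.

Step 5 — scale by n: T² = 4 · 1.8851 = 7.5405.

T² ≈ 7.5405


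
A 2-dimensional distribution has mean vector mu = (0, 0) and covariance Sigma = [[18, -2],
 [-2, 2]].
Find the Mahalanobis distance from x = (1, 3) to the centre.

Step 1 — centre the observation: (x - mu) = (1, 3).

Step 2 — invert Sigma. det(Sigma) = 18·2 - (-2)² = 32.
  Sigma^{-1} = (1/det) · [[d, -b], [-b, a]] = [[0.0625, 0.0625],
 [0.0625, 0.5625]].

Step 3 — form the quadratic (x - mu)^T · Sigma^{-1} · (x - mu):
  Sigma^{-1} · (x - mu) = (0.25, 1.75).
  (x - mu)^T · [Sigma^{-1} · (x - mu)] = (1)·(0.25) + (3)·(1.75) = 5.5.

Step 4 — take square root: d = √(5.5) ≈ 2.3452.

d(x, mu) = √(5.5) ≈ 2.3452


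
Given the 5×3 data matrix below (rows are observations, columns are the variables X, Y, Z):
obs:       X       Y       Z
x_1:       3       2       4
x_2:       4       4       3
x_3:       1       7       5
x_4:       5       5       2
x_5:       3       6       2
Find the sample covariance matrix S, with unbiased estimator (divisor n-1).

Step 1 — column means:
  mean(X) = (3 + 4 + 1 + 5 + 3) / 5 = 16/5 = 3.2
  mean(Y) = (2 + 4 + 7 + 5 + 6) / 5 = 24/5 = 4.8
  mean(Z) = (4 + 3 + 5 + 2 + 2) / 5 = 16/5 = 3.2

Step 2 — sample covariance S[i,j] = (1/(n-1)) · Σ_k (x_{k,i} - mean_i) · (x_{k,j} - mean_j), with n-1 = 4.
  S[X,X] = ((-0.2)·(-0.2) + (0.8)·(0.8) + (-2.2)·(-2.2) + (1.8)·(1.8) + (-0.2)·(-0.2)) / 4 = 8.8/4 = 2.2
  S[X,Y] = ((-0.2)·(-2.8) + (0.8)·(-0.8) + (-2.2)·(2.2) + (1.8)·(0.2) + (-0.2)·(1.2)) / 4 = -4.8/4 = -1.2
  S[X,Z] = ((-0.2)·(0.8) + (0.8)·(-0.2) + (-2.2)·(1.8) + (1.8)·(-1.2) + (-0.2)·(-1.2)) / 4 = -6.2/4 = -1.55
  S[Y,Y] = ((-2.8)·(-2.8) + (-0.8)·(-0.8) + (2.2)·(2.2) + (0.2)·(0.2) + (1.2)·(1.2)) / 4 = 14.8/4 = 3.7
  S[Y,Z] = ((-2.8)·(0.8) + (-0.8)·(-0.2) + (2.2)·(1.8) + (0.2)·(-1.2) + (1.2)·(-1.2)) / 4 = 0.2/4 = 0.05
  S[Z,Z] = ((0.8)·(0.8) + (-0.2)·(-0.2) + (1.8)·(1.8) + (-1.2)·(-1.2) + (-1.2)·(-1.2)) / 4 = 6.8/4 = 1.7

S is symmetric (S[j,i] = S[i,j]). Assembling:

S = [[2.2, -1.2, -1.55],
 [-1.2, 3.7, 0.05],
 [-1.55, 0.05, 1.7]]


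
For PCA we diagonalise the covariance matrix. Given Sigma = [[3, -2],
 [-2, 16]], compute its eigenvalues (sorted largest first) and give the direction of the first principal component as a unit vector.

Step 1 — characteristic polynomial of 2×2 Sigma:
  det(Sigma - λI) = λ² - trace · λ + det = 0.
  trace = 3 + 16 = 19, det = 3·16 - (-2)² = 44.
Step 2 — discriminant:
  Δ = trace² - 4·det = 361 - 176 = 185.
Step 3 — eigenvalues:
  λ = (trace ± √Δ)/2 = (19 ± 13.6015)/2,
  λ_1 = 16.3007,  λ_2 = 2.6993.

Step 4 — unit eigenvector for λ_1: solve (Sigma - λ_1 I)v = 0. First row:
  (3 - 16.3007)·v_x + (-2)·v_y = 0, i.e. (-13.3007)·v_x + (-2)·v_y = 0,
  so v ∝ (b, λ_1 - a) = (-2, 13.3007); multiply by -1 so the first entry is positive: u = (2, -13.3007).
  ||u|| = √((2)² + (-13.3007)²) = √(180.9096) ≈ 13.4503,
  v_1 = u/||u|| ≈ (0.1487, -0.9889) (||v_1|| = 1).

λ_1 = 16.3007,  λ_2 = 2.6993;  v_1 ≈ (0.1487, -0.9889)


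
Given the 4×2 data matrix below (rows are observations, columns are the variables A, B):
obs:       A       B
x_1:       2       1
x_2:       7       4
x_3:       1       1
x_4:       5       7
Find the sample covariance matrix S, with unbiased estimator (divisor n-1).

Step 1 — column means:
  mean(A) = (2 + 7 + 1 + 5) / 4 = 15/4 = 3.75
  mean(B) = (1 + 4 + 1 + 7) / 4 = 13/4 = 3.25

Step 2 — sample covariance S[i,j] = (1/(n-1)) · Σ_k (x_{k,i} - mean_i) · (x_{k,j} - mean_j), with n-1 = 3.
  S[A,A] = ((-1.75)·(-1.75) + (3.25)·(3.25) + (-2.75)·(-2.75) + (1.25)·(1.25)) / 3 = 22.75/3 = 7.5833
  S[A,B] = ((-1.75)·(-2.25) + (3.25)·(0.75) + (-2.75)·(-2.25) + (1.25)·(3.75)) / 3 = 17.25/3 = 5.75
  S[B,B] = ((-2.25)·(-2.25) + (0.75)·(0.75) + (-2.25)·(-2.25) + (3.75)·(3.75)) / 3 = 24.75/3 = 8.25

S is symmetric (S[j,i] = S[i,j]). Assembling:

S = [[7.5833, 5.75],
 [5.75, 8.25]]


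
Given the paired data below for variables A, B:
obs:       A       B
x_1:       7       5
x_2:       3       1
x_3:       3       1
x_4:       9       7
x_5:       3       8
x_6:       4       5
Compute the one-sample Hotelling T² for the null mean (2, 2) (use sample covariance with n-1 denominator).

Step 1 — sample mean vector:
  mean(A) = (7 + 3 + 3 + 9 + 3 + 4) / 6 = 29/6 = 4.8333
  mean(B) = (5 + 1 + 1 + 7 + 8 + 5) / 6 = 27/6 = 4.5
  x̄ = (4.8333, 4.5),  deviation x̄ - mu_0 = (4.8333, 4.5) - (2, 2) = (2.8333, 2.5).

Step 2 — sample covariance matrix, S[i,j] = (1/(n-1)) · Σ_k (x_{k,i} - mean_i) · (x_{k,j} - mean_j), divisor n-1 = 5:
  S[A,A] = ((2.1667)·(2.1667) + (-1.8333)·(-1.8333) + (-1.8333)·(-1.8333) + (4.1667)·(4.1667) + (-1.8333)·(-1.8333) + (-0.8333)·(-0.8333)) / 5 = 32.8333/5 = 6.5667
  S[A,B] = ((2.1667)·(0.5) + (-1.8333)·(-3.5) + (-1.8333)·(-3.5) + (4.1667)·(2.5) + (-1.8333)·(3.5) + (-0.8333)·(0.5)) / 5 = 17.5/5 = 3.5
  S[B,B] = ((0.5)·(0.5) + (-3.5)·(-3.5) + (-3.5)·(-3.5) + (2.5)·(2.5) + (3.5)·(3.5) + (0.5)·(0.5)) / 5 = 43.5/5 = 8.7
  S = [[6.5667, 3.5],
 [3.5, 8.7]].

Step 3 — invert S. det(S) = 6.5667·8.7 - (3.5)² = 44.88.
  S^{-1} = (1/det) · [[d, -b], [-b, a]] = [[0.1939, -0.078],
 [-0.078, 0.1463]].

Step 4 — quadratic form (x̄ - mu_0)^T · S^{-1} · (x̄ - mu_0):
  S^{-1} · (x̄ - mu_0) = (0.3543, 0.1448),
  (x̄ - mu_0)^T · [...] = (2.8333)·(0.3543) + (2.5)·(0.1448) = 1.3659.

Step 5 — scale by n: T² = 6 · 1.3659 = 8.1952.

T² ≈ 8.1952


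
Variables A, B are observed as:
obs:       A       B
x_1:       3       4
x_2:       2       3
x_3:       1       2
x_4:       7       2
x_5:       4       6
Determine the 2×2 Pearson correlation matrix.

Step 1 — column means:
  mean(A) = (3 + 2 + 1 + 7 + 4) / 5 = 17/5 = 3.4
  mean(B) = (4 + 3 + 2 + 2 + 6) / 5 = 17/5 = 3.4

Step 2 — sample variances and covariances s[i,j] = (1/(n-1)) · Σ_k (x_{k,i} - mean_i) · (x_{k,j} - mean_j), with n-1 = 4:
  s[A,A] = ((-0.4)·(-0.4) + (-1.4)·(-1.4) + (-2.4)·(-2.4) + (3.6)·(3.6) + (0.6)·(0.6)) / 4 = 21.2/4 = 5.3
  s[A,B] = ((-0.4)·(0.6) + (-1.4)·(-0.4) + (-2.4)·(-1.4) + (3.6)·(-1.4) + (0.6)·(2.6)) / 4 = 0.2/4 = 0.05
  s[B,B] = ((0.6)·(0.6) + (-0.4)·(-0.4) + (-1.4)·(-1.4) + (-1.4)·(-1.4) + (2.6)·(2.6)) / 4 = 11.2/4 = 2.8
  Sample standard deviations s_i = √(s[i,i]):
  s(A) = √(5.3) = 2.3022
  s(B) = √(2.8) = 1.6733

Step 3 — r_{ij} = s_{ij} / (s_i · s_j):
  r[A,A] = 1 (diagonal).
  r[A,B] = 0.05 / (2.3022 · 1.6733) = 0.05 / 3.8523 = 0.013
  r[B,B] = 1 (diagonal).

R is symmetric with unit diagonal. Assembling:

R = [[1, 0.013],
 [0.013, 1]]


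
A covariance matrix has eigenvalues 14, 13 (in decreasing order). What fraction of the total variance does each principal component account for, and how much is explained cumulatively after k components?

Step 1 — total variance = trace(Sigma) = Σ λ_i = 14 + 13 = 27.

Step 2 — fraction explained by component i = λ_i / Σ λ:
  PC1: 14/27 = 0.5185
  PC2: 13/27 = 0.4815

Step 3 — cumulative fraction after k components = (λ_1 + ... + λ_k) / Σ λ:
  k = 1: 14/27 = 0.5185
  k = 2: (14 + 13)/27 = 27/27 = 1

Summary (fraction, with percent):

explained: PC1 0.5185 (51.85%), PC2 0.4815 (48.15%);  cumulative: 0.5185, 1


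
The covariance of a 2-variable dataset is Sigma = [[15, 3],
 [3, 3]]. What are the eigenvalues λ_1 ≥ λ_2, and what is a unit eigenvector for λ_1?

Step 1 — characteristic polynomial of 2×2 Sigma:
  det(Sigma - λI) = λ² - trace · λ + det = 0.
  trace = 15 + 3 = 18, det = 15·3 - (3)² = 36.
Step 2 — discriminant:
  Δ = trace² - 4·det = 324 - 144 = 180.
Step 3 — eigenvalues:
  λ = (trace ± √Δ)/2 = (18 ± 13.4164)/2,
  λ_1 = 15.7082,  λ_2 = 2.2918.

Step 4 — unit eigenvector for λ_1: solve (Sigma - λ_1 I)v = 0. First row:
  (15 - 15.7082)·v_x + (3)·v_y = 0, i.e. (-0.7082)·v_x + (3)·v_y = 0,
  so v ∝ (b, λ_1 - a) = (3, 0.7082) = u.
  ||u|| = √((3)² + (0.7082)²) = √(9.5016) ≈ 3.0825,
  v_1 = u/||u|| ≈ (0.9732, 0.2298) (||v_1|| = 1).

λ_1 = 15.7082,  λ_2 = 2.2918;  v_1 ≈ (0.9732, 0.2298)


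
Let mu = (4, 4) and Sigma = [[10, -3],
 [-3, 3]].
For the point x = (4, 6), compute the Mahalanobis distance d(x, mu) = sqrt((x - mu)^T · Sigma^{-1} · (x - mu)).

Step 1 — centre the observation: (x - mu) = (0, 2).

Step 2 — invert Sigma. det(Sigma) = 10·3 - (-3)² = 21.
  Sigma^{-1} = (1/det) · [[d, -b], [-b, a]] = [[0.1429, 0.1429],
 [0.1429, 0.4762]].

Step 3 — form the quadratic (x - mu)^T · Sigma^{-1} · (x - mu):
  Sigma^{-1} · (x - mu) = (0.2857, 0.9524).
  (x - mu)^T · [Sigma^{-1} · (x - mu)] = (0)·(0.2857) + (2)·(0.9524) = 1.9048.

Step 4 — take square root: d = √(1.9048) ≈ 1.3801.

d(x, mu) = √(1.9048) ≈ 1.3801


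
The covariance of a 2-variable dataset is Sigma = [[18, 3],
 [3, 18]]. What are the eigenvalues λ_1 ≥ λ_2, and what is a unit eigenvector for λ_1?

Step 1 — characteristic polynomial of 2×2 Sigma:
  det(Sigma - λI) = λ² - trace · λ + det = 0.
  trace = 18 + 18 = 36, det = 18·18 - (3)² = 315.
Step 2 — discriminant:
  Δ = trace² - 4·det = 1296 - 1260 = 36.
Step 3 — eigenvalues:
  λ = (trace ± √Δ)/2 = (36 ± 6)/2,
  λ_1 = 21,  λ_2 = 15.

Step 4 — unit eigenvector for λ_1: solve (Sigma - λ_1 I)v = 0. First row:
  (18 - 21)·v_x + (3)·v_y = 0, i.e. (-3)·v_x + (3)·v_y = 0,
  so v ∝ (b, λ_1 - a) = (3, 3) = u.
  ||u|| = √((3)² + (3)²) = √(18) ≈ 4.2426,
  v_1 = u/||u|| ≈ (0.7071, 0.7071) (||v_1|| = 1).

λ_1 = 21,  λ_2 = 15;  v_1 ≈ (0.7071, 0.7071)


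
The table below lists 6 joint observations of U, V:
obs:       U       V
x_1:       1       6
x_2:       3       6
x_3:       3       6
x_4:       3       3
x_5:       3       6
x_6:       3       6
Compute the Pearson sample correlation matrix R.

Step 1 — column means:
  mean(U) = (1 + 3 + 3 + 3 + 3 + 3) / 6 = 16/6 = 2.6667
  mean(V) = (6 + 6 + 6 + 3 + 6 + 6) / 6 = 33/6 = 5.5

Step 2 — sample variances and covariances s[i,j] = (1/(n-1)) · Σ_k (x_{k,i} - mean_i) · (x_{k,j} - mean_j), with n-1 = 5:
  s[U,U] = ((-1.6667)·(-1.6667) + (0.3333)·(0.3333) + (0.3333)·(0.3333) + (0.3333)·(0.3333) + (0.3333)·(0.3333) + (0.3333)·(0.3333)) / 5 = 3.3333/5 = 0.6667
  s[U,V] = ((-1.6667)·(0.5) + (0.3333)·(0.5) + (0.3333)·(0.5) + (0.3333)·(-2.5) + (0.3333)·(0.5) + (0.3333)·(0.5)) / 5 = -1/5 = -0.2
  s[V,V] = ((0.5)·(0.5) + (0.5)·(0.5) + (0.5)·(0.5) + (-2.5)·(-2.5) + (0.5)·(0.5) + (0.5)·(0.5)) / 5 = 7.5/5 = 1.5
  Sample standard deviations s_i = √(s[i,i]):
  s(U) = √(0.6667) = 0.8165
  s(V) = √(1.5) = 1.2247

Step 3 — r_{ij} = s_{ij} / (s_i · s_j):
  r[U,U] = 1 (diagonal).
  r[U,V] = -0.2 / (0.8165 · 1.2247) = -0.2 / 1 = -0.2
  r[V,V] = 1 (diagonal).

R is symmetric with unit diagonal. Assembling:

R = [[1, -0.2],
 [-0.2, 1]]


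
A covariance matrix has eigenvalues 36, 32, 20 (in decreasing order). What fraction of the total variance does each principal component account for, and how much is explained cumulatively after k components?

Step 1 — total variance = trace(Sigma) = Σ λ_i = 36 + 32 + 20 = 88.

Step 2 — fraction explained by component i = λ_i / Σ λ:
  PC1: 36/88 = 0.4091
  PC2: 32/88 = 0.3636
  PC3: 20/88 = 0.2273

Step 3 — cumulative fraction after k components = (λ_1 + ... + λ_k) / Σ λ:
  k = 1: 36/88 = 0.4091
  k = 2: (36 + 32)/88 = 68/88 = 0.7727
  k = 3: (36 + 32 + 20)/88 = 88/88 = 1

Summary (fraction, with percent):

explained: PC1 0.4091 (40.91%), PC2 0.3636 (36.36%), PC3 0.2273 (22.73%);  cumulative: 0.4091, 0.7727, 1


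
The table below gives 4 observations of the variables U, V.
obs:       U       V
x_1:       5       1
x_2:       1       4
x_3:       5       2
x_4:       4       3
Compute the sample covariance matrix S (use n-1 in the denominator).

Step 1 — column means:
  mean(U) = (5 + 1 + 5 + 4) / 4 = 15/4 = 3.75
  mean(V) = (1 + 4 + 2 + 3) / 4 = 10/4 = 2.5

Step 2 — sample covariance S[i,j] = (1/(n-1)) · Σ_k (x_{k,i} - mean_i) · (x_{k,j} - mean_j), with n-1 = 3.
  S[U,U] = ((1.25)·(1.25) + (-2.75)·(-2.75) + (1.25)·(1.25) + (0.25)·(0.25)) / 3 = 10.75/3 = 3.5833
  S[U,V] = ((1.25)·(-1.5) + (-2.75)·(1.5) + (1.25)·(-0.5) + (0.25)·(0.5)) / 3 = -6.5/3 = -2.1667
  S[V,V] = ((-1.5)·(-1.5) + (1.5)·(1.5) + (-0.5)·(-0.5) + (0.5)·(0.5)) / 3 = 5/3 = 1.6667

S is symmetric (S[j,i] = S[i,j]). Assembling:

S = [[3.5833, -2.1667],
 [-2.1667, 1.6667]]


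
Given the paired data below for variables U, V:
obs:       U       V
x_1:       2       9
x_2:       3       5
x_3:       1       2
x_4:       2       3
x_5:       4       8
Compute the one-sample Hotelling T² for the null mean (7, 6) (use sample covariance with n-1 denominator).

Step 1 — sample mean vector:
  mean(U) = (2 + 3 + 1 + 2 + 4) / 5 = 12/5 = 2.4
  mean(V) = (9 + 5 + 2 + 3 + 8) / 5 = 27/5 = 5.4
  x̄ = (2.4, 5.4),  deviation x̄ - mu_0 = (2.4, 5.4) - (7, 6) = (-4.6, -0.6).

Step 2 — sample covariance matrix, S[i,j] = (1/(n-1)) · Σ_k (x_{k,i} - mean_i) · (x_{k,j} - mean_j), divisor n-1 = 4:
  S[U,U] = ((-0.4)·(-0.4) + (0.6)·(0.6) + (-1.4)·(-1.4) + (-0.4)·(-0.4) + (1.6)·(1.6)) / 4 = 5.2/4 = 1.3
  S[U,V] = ((-0.4)·(3.6) + (0.6)·(-0.4) + (-1.4)·(-3.4) + (-0.4)·(-2.4) + (1.6)·(2.6)) / 4 = 8.2/4 = 2.05
  S[V,V] = ((3.6)·(3.6) + (-0.4)·(-0.4) + (-3.4)·(-3.4) + (-2.4)·(-2.4) + (2.6)·(2.6)) / 4 = 37.2/4 = 9.3
  S = [[1.3, 2.05],
 [2.05, 9.3]].

Step 3 — invert S. det(S) = 1.3·9.3 - (2.05)² = 7.8875.
  S^{-1} = (1/det) · [[d, -b], [-b, a]] = [[1.1791, -0.2599],
 [-0.2599, 0.1648]].

Step 4 — quadratic form (x̄ - mu_0)^T · S^{-1} · (x̄ - mu_0):
  S^{-1} · (x̄ - mu_0) = (-5.2678, 1.0967),
  (x̄ - mu_0)^T · [...] = (-4.6)·(-5.2678) + (-0.6)·(1.0967) = 23.574.

Step 5 — scale by n: T² = 5 · 23.574 = 117.87.

T² ≈ 117.87


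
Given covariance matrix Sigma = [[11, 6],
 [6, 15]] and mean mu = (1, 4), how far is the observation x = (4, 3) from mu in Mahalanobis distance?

Step 1 — centre the observation: (x - mu) = (3, -1).

Step 2 — invert Sigma. det(Sigma) = 11·15 - (6)² = 129.
  Sigma^{-1} = (1/det) · [[d, -b], [-b, a]] = [[0.1163, -0.0465],
 [-0.0465, 0.0853]].

Step 3 — form the quadratic (x - mu)^T · Sigma^{-1} · (x - mu):
  Sigma^{-1} · (x - mu) = (0.3953, -0.2248).
  (x - mu)^T · [Sigma^{-1} · (x - mu)] = (3)·(0.3953) + (-1)·(-0.2248) = 1.4109.

Step 4 — take square root: d = √(1.4109) ≈ 1.1878.

d(x, mu) = √(1.4109) ≈ 1.1878


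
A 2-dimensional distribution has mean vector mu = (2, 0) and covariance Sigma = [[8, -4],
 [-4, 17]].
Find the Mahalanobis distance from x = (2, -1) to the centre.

Step 1 — centre the observation: (x - mu) = (0, -1).

Step 2 — invert Sigma. det(Sigma) = 8·17 - (-4)² = 120.
  Sigma^{-1} = (1/det) · [[d, -b], [-b, a]] = [[0.1417, 0.0333],
 [0.0333, 0.0667]].

Step 3 — form the quadratic (x - mu)^T · Sigma^{-1} · (x - mu):
  Sigma^{-1} · (x - mu) = (-0.0333, -0.0667).
  (x - mu)^T · [Sigma^{-1} · (x - mu)] = (0)·(-0.0333) + (-1)·(-0.0667) = 0.0667.

Step 4 — take square root: d = √(0.0667) ≈ 0.2582.

d(x, mu) = √(0.0667) ≈ 0.2582
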